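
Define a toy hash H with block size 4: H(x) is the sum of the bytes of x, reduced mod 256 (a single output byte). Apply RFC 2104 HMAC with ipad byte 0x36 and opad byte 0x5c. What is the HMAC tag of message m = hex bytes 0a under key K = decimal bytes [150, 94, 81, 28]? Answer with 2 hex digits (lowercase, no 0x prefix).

bc

Key decimal bytes [150, 94, 81, 28] = 96 5e 51 1c is exactly B = 4 bytes: K' = 96 5e 51 1c.
K' ⊕ ipad = a0 68 67 2a.  K' ⊕ opad = ca 02 0d 40.
Inner input = (K'⊕ipad) ∥ m = a0 68 67 2a ∥ 0a.
Inner hash: sum = 160+104+103+42+10 = 419; mod 256 = 163 → a3.
Outer input = (K'⊕opad) ∥ inner = ca 02 0d 40 ∥ a3.
Outer hash (tag): sum = 202+2+13+64+163 = 444; mod 256 = 188 → bc.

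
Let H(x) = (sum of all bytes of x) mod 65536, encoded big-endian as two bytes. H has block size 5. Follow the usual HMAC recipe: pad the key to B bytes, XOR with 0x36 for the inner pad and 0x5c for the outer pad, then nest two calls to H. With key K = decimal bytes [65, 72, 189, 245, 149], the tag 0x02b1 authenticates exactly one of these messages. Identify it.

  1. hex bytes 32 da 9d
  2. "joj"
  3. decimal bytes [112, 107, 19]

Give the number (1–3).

Key decimal bytes [65, 72, 189, 245, 149] = 41 48 bd f5 95 is exactly B = 5 bytes: K' = 41 48 bd f5 95.
K' ⊕ ipad = 77 7e 8b c3 a3; K' ⊕ opad = 1d 14 e1 a9 c9.
m1: inner = H(77 7e 8b c3 a3 32 da 9d) = 04 8f; tag = H(1d 14 e1 a9 c9 04 8f) = 0317
m2: inner = H(77 7e 8b c3 a3 6a 6f 6a) = 04 29; tag = H(1d 14 e1 a9 c9 04 29) = 02b1 ← matches
m3: inner = H(77 7e 8b c3 a3 70 6b 13) = 03 d4; tag = H(1d 14 e1 a9 c9 03 d4) = 035b

2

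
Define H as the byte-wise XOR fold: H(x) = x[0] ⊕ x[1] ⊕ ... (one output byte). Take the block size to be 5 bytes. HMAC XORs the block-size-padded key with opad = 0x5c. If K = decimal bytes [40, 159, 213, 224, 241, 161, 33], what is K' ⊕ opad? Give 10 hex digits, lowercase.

Key decimal bytes [40, 159, 213, 224, 241, 161, 33] = 28 9f d5 e0 f1 a1 21 is 7 bytes > B = 5, so hash it first: H(key) = f3, then zero-pad to 5 bytes: K' = f3 00 00 00 00.
XOR each byte with 0x5c: f3⊕5c=af, 00⊕5c=5c, 00⊕5c=5c, 00⊕5c=5c, 00⊕5c=5c.

af5c5c5c5c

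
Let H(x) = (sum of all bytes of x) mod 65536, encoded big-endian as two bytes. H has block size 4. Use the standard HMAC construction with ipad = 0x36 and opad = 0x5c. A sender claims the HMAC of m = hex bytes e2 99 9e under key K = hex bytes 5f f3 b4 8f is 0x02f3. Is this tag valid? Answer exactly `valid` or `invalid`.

valid

Key hex bytes 5f f3 b4 8f is exactly B = 4 bytes: K' = 5f f3 b4 8f.
K' ⊕ ipad = 69 c5 82 b9; K' ⊕ opad = 03 af e8 d3.
Inner hash: sum = 105+197+130+185+226+153+158 = 1154 → 04 82.
Outer hash (recomputed tag): sum = 3+175+232+211+4+130 = 755 → 02 f3.
Recomputed tag = 02f3; claimed = 02f3 → match.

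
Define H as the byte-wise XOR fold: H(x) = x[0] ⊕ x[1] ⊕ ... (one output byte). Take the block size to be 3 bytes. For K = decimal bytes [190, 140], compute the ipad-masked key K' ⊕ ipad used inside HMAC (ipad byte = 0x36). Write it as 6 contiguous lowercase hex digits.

88ba36

Key decimal bytes [190, 140] = be 8c is 2 bytes ≤ B = 3; zero-pad to 3 bytes: K' = be 8c 00.
XOR each byte with 0x36: be⊕36=88, 8c⊕36=ba, 00⊕36=36.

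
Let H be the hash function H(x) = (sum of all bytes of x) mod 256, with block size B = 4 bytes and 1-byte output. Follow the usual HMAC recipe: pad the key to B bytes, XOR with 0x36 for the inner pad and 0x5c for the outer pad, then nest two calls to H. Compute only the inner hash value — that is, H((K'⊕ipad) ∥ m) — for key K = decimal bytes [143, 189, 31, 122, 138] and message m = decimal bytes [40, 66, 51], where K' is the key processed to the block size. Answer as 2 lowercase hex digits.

98

Key decimal bytes [143, 189, 31, 122, 138] = 8f bd 1f 7a 8a is 5 bytes > B = 4, so hash it first: H(key) = 6f, then zero-pad to 4 bytes: K' = 6f 00 00 00.
K' ⊕ ipad = 59 36 36 36.
Inner input = 59 36 36 36 ∥ 28 42 33.
Inner hash: sum = 89+54+54+54+40+66+51 = 408; mod 256 = 152 → 98.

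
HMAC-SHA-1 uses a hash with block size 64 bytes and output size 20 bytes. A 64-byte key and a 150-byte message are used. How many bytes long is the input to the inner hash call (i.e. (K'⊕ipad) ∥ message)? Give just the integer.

Key is 64 ≤ 64 bytes, zero-padded: |K'| = 64.
Inner input = (K'⊕ipad) ∥ m → 64 + 150 = 214 bytes.

214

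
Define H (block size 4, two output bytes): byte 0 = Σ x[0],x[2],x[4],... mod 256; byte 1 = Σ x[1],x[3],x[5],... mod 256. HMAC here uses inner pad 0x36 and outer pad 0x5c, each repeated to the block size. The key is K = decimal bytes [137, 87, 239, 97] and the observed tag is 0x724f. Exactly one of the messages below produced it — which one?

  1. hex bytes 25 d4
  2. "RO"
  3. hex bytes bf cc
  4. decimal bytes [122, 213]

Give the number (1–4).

2

Key decimal bytes [137, 87, 239, 97] = 89 57 ef 61 is exactly B = 4 bytes: K' = 89 57 ef 61.
K' ⊕ ipad = bf 61 d9 57; K' ⊕ opad = d5 0b b3 3d.
m1: inner = H(bf 61 d9 57 25 d4) = bd 8c; tag = H(d5 0b b3 3d bd 8c) = 45d4
m2: inner = H(bf 61 d9 57 52 4f) = ea 07; tag = H(d5 0b b3 3d ea 07) = 724f ← matches
m3: inner = H(bf 61 d9 57 bf cc) = 57 84; tag = H(d5 0b b3 3d 57 84) = dfcc
m4: inner = H(bf 61 d9 57 7a d5) = 12 8d; tag = H(d5 0b b3 3d 12 8d) = 9ad5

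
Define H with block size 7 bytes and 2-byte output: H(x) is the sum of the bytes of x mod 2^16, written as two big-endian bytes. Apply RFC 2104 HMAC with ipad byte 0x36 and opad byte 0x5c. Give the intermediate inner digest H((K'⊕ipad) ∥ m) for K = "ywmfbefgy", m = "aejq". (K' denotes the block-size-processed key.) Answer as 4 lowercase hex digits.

Key "ywmfbefgy" = 79 77 6d 66 62 65 66 67 79 is 9 bytes > B = 7, so hash it first: H(key) = 03 d0, then zero-pad to 7 bytes: K' = 03 d0 00 00 00 00 00.
K' ⊕ ipad = 35 e6 36 36 36 36 36.
Inner input = 35 e6 36 36 36 36 36 ∥ 61 65 6a 71.
Inner hash: sum = 53+230+54+54+54+54+54+97+101+106+113 = 970 → 03 ca.

03ca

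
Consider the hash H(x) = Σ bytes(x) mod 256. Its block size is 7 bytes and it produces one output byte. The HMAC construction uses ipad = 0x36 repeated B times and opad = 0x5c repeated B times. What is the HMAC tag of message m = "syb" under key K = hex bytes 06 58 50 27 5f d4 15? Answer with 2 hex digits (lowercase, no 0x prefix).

Key hex bytes 06 58 50 27 5f d4 15 is exactly B = 7 bytes: K' = 06 58 50 27 5f d4 15.
K' ⊕ ipad = 30 6e 66 11 69 e2 23.  K' ⊕ opad = 5a 04 0c 7b 03 88 49.
Inner input = (K'⊕ipad) ∥ m = 30 6e 66 11 69 e2 23 ∥ 73 79 62.
Inner hash: sum = 48+110+102+17+105+226+35+115+121+98 = 977; mod 256 = 209 → d1.
Outer input = (K'⊕opad) ∥ inner = 5a 04 0c 7b 03 88 49 ∥ d1.
Outer hash (tag): sum = 90+4+12+123+3+136+73+209 = 650; mod 256 = 138 → 8a.

8a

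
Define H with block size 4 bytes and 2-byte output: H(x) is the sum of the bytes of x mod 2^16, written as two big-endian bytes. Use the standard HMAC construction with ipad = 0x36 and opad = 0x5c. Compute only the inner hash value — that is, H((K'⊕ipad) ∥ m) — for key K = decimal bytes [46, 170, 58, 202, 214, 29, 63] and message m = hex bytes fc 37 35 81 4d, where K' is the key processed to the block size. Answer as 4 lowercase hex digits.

030f

Key decimal bytes [46, 170, 58, 202, 214, 29, 63] = 2e aa 3a ca d6 1d 3f is 7 bytes > B = 4, so hash it first: H(key) = 03 0e, then zero-pad to 4 bytes: K' = 03 0e 00 00.
K' ⊕ ipad = 35 38 36 36.
Inner input = 35 38 36 36 ∥ fc 37 35 81 4d.
Inner hash: sum = 53+56+54+54+252+55+53+129+77 = 783 → 03 0f.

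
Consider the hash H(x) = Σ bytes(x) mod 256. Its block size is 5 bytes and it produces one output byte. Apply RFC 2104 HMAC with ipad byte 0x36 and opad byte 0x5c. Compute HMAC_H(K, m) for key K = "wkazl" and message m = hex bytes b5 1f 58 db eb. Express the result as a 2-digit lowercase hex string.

82

Key "wkazl" = 77 6b 61 7a 6c is exactly B = 5 bytes: K' = 77 6b 61 7a 6c.
K' ⊕ ipad = 41 5d 57 4c 5a.  K' ⊕ opad = 2b 37 3d 26 30.
Inner input = (K'⊕ipad) ∥ m = 41 5d 57 4c 5a ∥ b5 1f 58 db eb.
Inner hash: sum = 65+93+87+76+90+181+31+88+219+235 = 1165; mod 256 = 141 → 8d.
Outer input = (K'⊕opad) ∥ inner = 2b 37 3d 26 30 ∥ 8d.
Outer hash (tag): sum = 43+55+61+38+48+141 = 386; mod 256 = 130 → 82.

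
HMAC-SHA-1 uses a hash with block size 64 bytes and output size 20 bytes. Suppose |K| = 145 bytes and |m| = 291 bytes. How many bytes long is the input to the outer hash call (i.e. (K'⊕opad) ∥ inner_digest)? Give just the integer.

Key is 145 > 64 bytes, so it is hashed to 20 bytes then zero-padded to 64: |K'| = 64.
Outer input = (K'⊕opad) ∥ H(inner) → 64 + 20 = 84 bytes.

84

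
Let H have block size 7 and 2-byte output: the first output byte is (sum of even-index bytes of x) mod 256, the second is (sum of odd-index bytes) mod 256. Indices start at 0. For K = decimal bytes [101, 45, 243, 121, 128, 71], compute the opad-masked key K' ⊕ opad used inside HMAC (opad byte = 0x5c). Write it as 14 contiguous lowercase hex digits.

Key decimal bytes [101, 45, 243, 121, 128, 71] = 65 2d f3 79 80 47 is 6 bytes ≤ B = 7; zero-pad to 7 bytes: K' = 65 2d f3 79 80 47 00.
XOR each byte with 0x5c: 65⊕5c=39, 2d⊕5c=71, f3⊕5c=af, 79⊕5c=25, 80⊕5c=dc, 47⊕5c=1b, 00⊕5c=5c.

3971af25dc1b5c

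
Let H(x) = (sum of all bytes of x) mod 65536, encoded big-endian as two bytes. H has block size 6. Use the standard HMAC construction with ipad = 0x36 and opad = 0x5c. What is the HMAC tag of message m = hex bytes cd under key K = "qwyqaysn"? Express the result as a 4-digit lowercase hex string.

0337

Key "qwyqaysn" = 71 77 79 71 61 79 73 6e is 8 bytes > B = 6, so hash it first: H(key) = 03 8d, then zero-pad to 6 bytes: K' = 03 8d 00 00 00 00.
K' ⊕ ipad = 35 bb 36 36 36 36.  K' ⊕ opad = 5f d1 5c 5c 5c 5c.
Inner input = (K'⊕ipad) ∥ m = 35 bb 36 36 36 36 ∥ cd.
Inner hash: sum = 53+187+54+54+54+54+205 = 661 → 02 95.
Outer input = (K'⊕opad) ∥ inner = 5f d1 5c 5c 5c 5c ∥ 02 95.
Outer hash (tag): sum = 95+209+92+92+92+92+2+149 = 823 → 03 37.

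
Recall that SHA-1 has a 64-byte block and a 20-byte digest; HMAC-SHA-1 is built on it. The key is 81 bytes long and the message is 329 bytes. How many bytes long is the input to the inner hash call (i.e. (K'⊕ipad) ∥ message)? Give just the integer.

Key is 81 > 64 bytes, so it is hashed to 20 bytes then zero-padded to 64: |K'| = 64.
Inner input = (K'⊕ipad) ∥ m → 64 + 329 = 393 bytes.

393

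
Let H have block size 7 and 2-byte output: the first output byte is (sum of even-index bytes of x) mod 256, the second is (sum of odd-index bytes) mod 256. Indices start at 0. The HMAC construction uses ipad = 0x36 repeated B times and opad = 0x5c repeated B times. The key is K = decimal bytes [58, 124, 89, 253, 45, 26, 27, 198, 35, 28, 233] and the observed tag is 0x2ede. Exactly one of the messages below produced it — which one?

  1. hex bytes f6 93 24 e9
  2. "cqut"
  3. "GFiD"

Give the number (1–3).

Key decimal bytes [58, 124, 89, 253, 45, 26, 27, 198, 35, 28, 233] = 3a 7c 59 fd 2d 1a 1b c6 23 1c e9 is 11 bytes > B = 7, so hash it first: H(key) = e7 75, then zero-pad to 7 bytes: K' = e7 75 00 00 00 00 00.
K' ⊕ ipad = d1 43 36 36 36 36 36; K' ⊕ opad = bb 29 5c 5c 5c 5c 5c.
m1: inner = H(d1 43 36 36 36 36 36 f6 93 24 e9) = ef c9; tag = H(bb 29 5c 5c 5c 5c 5c ef c9) = 98d0
m2: inner = H(d1 43 36 36 36 36 36 63 71 75 74) = 58 87; tag = H(bb 29 5c 5c 5c 5c 5c 58 87) = 5639
m3: inner = H(d1 43 36 36 36 36 36 47 46 69 44) = fd 5f; tag = H(bb 29 5c 5c 5c 5c 5c fd 5f) = 2ede ← matches

3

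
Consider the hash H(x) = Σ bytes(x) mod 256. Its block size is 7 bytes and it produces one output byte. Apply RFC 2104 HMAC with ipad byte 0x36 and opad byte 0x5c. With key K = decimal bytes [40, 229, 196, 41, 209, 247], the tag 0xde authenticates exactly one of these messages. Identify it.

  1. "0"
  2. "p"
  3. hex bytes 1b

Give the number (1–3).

Key decimal bytes [40, 229, 196, 41, 209, 247] = 28 e5 c4 29 d1 f7 is 6 bytes ≤ B = 7; zero-pad to 7 bytes: K' = 28 e5 c4 29 d1 f7 00.
K' ⊕ ipad = 1e d3 f2 1f e7 c1 36; K' ⊕ opad = 74 b9 98 75 8d ab 5c.
m1: inner = H(1e d3 f2 1f e7 c1 36 30) = 10; tag = H(74 b9 98 75 8d ab 5c 10) = de ← matches
m2: inner = H(1e d3 f2 1f e7 c1 36 70) = 50; tag = H(74 b9 98 75 8d ab 5c 50) = 1e
m3: inner = H(1e d3 f2 1f e7 c1 36 1b) = fb; tag = H(74 b9 98 75 8d ab 5c fb) = c9

1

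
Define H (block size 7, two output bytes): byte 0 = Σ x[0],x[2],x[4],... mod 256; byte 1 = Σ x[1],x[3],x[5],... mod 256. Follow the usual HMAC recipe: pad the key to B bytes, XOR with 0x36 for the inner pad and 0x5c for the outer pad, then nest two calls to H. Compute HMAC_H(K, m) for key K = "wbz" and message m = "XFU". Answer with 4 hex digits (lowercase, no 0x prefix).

7635

Key "wbz" = 77 62 7a is 3 bytes ≤ B = 7; zero-pad to 7 bytes: K' = 77 62 7a 00 00 00 00.
K' ⊕ ipad = 41 54 4c 36 36 36 36.  K' ⊕ opad = 2b 3e 26 5c 5c 5c 5c.
Inner input = (K'⊕ipad) ∥ m = 41 54 4c 36 36 36 36 ∥ 58 46 55.
Inner hash: even-index sum = 319 mod 256 = 63; odd-index sum = 365 mod 256 = 109 → 3f 6d.
Outer input = (K'⊕opad) ∥ inner = 2b 3e 26 5c 5c 5c 5c ∥ 3f 6d.
Outer hash (tag): even-index sum = 374 mod 256 = 118; odd-index sum = 309 mod 256 = 53 → 76 35.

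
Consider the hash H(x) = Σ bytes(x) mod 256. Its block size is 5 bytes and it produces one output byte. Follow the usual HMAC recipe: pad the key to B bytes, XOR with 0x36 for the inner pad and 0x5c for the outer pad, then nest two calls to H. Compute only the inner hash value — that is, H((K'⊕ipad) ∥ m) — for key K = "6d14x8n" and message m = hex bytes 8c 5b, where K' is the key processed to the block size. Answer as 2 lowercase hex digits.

Key "6d14x8n" = 36 64 31 34 78 38 6e is 7 bytes > B = 5, so hash it first: H(key) = 1d, then zero-pad to 5 bytes: K' = 1d 00 00 00 00.
K' ⊕ ipad = 2b 36 36 36 36.
Inner input = 2b 36 36 36 36 ∥ 8c 5b.
Inner hash: sum = 43+54+54+54+54+140+91 = 490; mod 256 = 234 → ea.

ea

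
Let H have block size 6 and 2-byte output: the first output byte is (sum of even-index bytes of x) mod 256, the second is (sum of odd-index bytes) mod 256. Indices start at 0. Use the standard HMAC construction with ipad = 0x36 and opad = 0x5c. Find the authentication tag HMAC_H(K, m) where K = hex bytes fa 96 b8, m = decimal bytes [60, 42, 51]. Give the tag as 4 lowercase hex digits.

Key hex bytes fa 96 b8 is 3 bytes ≤ B = 6; zero-pad to 6 bytes: K' = fa 96 b8 00 00 00.
K' ⊕ ipad = cc a0 8e 36 36 36.  K' ⊕ opad = a6 ca e4 5c 5c 5c.
Inner input = (K'⊕ipad) ∥ m = cc a0 8e 36 36 36 ∥ 3c 2a 33.
Inner hash: even-index sum = 511 mod 256 = 255; odd-index sum = 310 mod 256 = 54 → ff 36.
Outer input = (K'⊕opad) ∥ inner = a6 ca e4 5c 5c 5c ∥ ff 36.
Outer hash (tag): even-index sum = 741 mod 256 = 229; odd-index sum = 440 mod 256 = 184 → e5 b8.

e5b8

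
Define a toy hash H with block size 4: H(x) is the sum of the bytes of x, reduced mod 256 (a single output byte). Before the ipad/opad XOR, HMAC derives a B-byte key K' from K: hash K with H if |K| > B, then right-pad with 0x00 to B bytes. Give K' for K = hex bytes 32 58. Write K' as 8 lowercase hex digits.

Key hex bytes 32 58 is 2 bytes ≤ B = 4; zero-pad to 4 bytes: K' = 32 58 00 00.

32580000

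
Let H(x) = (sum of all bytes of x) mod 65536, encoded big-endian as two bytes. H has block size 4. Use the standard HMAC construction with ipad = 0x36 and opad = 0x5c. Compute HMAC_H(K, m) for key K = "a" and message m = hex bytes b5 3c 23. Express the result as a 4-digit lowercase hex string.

0160

Key "a" = 61 is 1 byte ≤ B = 4; zero-pad to 4 bytes: K' = 61 00 00 00.
K' ⊕ ipad = 57 36 36 36.  K' ⊕ opad = 3d 5c 5c 5c.
Inner input = (K'⊕ipad) ∥ m = 57 36 36 36 ∥ b5 3c 23.
Inner hash: sum = 87+54+54+54+181+60+35 = 525 → 02 0d.
Outer input = (K'⊕opad) ∥ inner = 3d 5c 5c 5c ∥ 02 0d.
Outer hash (tag): sum = 61+92+92+92+2+13 = 352 → 01 60.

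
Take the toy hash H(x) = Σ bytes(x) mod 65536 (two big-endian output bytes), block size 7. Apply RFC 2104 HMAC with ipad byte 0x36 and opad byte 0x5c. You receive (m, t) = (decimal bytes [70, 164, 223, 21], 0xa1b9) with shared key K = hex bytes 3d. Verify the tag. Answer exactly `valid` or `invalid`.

Key hex bytes 3d is 1 byte ≤ B = 7; zero-pad to 7 bytes: K' = 3d 00 00 00 00 00 00.
K' ⊕ ipad = 0b 36 36 36 36 36 36; K' ⊕ opad = 61 5c 5c 5c 5c 5c 5c.
Inner hash: sum = 11+54+54+54+54+54+54+70+164+223+21 = 813 → 03 2d.
Outer hash (recomputed tag): sum = 97+92+92+92+92+92+92+3+45 = 697 → 02 b9.
Recomputed tag = 02b9; claimed = a1b9 → mismatch.

invalid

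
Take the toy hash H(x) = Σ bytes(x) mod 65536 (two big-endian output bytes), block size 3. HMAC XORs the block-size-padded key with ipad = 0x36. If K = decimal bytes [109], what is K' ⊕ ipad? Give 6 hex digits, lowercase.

5b3636

Key decimal bytes [109] = 6d is 1 byte ≤ B = 3; zero-pad to 3 bytes: K' = 6d 00 00.
XOR each byte with 0x36: 6d⊕36=5b, 00⊕36=36, 00⊕36=36.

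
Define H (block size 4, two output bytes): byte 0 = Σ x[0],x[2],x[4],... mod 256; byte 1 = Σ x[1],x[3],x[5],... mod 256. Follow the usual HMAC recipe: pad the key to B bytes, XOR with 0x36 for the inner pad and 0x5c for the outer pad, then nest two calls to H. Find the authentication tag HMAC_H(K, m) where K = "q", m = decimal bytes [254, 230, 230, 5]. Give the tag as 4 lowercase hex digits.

Key "q" = 71 is 1 byte ≤ B = 4; zero-pad to 4 bytes: K' = 71 00 00 00.
K' ⊕ ipad = 47 36 36 36.  K' ⊕ opad = 2d 5c 5c 5c.
Inner input = (K'⊕ipad) ∥ m = 47 36 36 36 ∥ fe e6 e6 05.
Inner hash: even-index sum = 609 mod 256 = 97; odd-index sum = 343 mod 256 = 87 → 61 57.
Outer input = (K'⊕opad) ∥ inner = 2d 5c 5c 5c ∥ 61 57.
Outer hash (tag): even-index sum = 234 mod 256 = 234; odd-index sum = 271 mod 256 = 15 → ea 0f.

ea0f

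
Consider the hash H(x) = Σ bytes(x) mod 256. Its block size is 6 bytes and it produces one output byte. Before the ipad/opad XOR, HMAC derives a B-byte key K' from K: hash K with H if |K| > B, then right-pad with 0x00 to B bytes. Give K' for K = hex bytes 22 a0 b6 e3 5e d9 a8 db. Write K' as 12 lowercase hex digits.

150000000000

|K| = 8 > B = 6, so first hash the key.
H(K): sum = 34+160+182+227+94+217+168+219 = 1301; mod 256 = 21 → 15.
Zero-pad H(K) = 15 to 6 bytes: K' = 15 00 00 00 00 00.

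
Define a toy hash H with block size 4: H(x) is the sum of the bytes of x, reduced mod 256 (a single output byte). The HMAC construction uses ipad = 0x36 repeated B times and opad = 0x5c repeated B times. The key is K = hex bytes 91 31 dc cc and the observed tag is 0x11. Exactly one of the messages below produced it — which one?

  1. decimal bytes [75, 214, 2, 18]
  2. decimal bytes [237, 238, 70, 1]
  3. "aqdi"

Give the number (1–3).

Key hex bytes 91 31 dc cc is exactly B = 4 bytes: K' = 91 31 dc cc.
K' ⊕ ipad = a7 07 ea fa; K' ⊕ opad = cd 6d 80 90.
m1: inner = H(a7 07 ea fa 4b d6 02 12) = c7; tag = H(cd 6d 80 90 c7) = 11 ← matches
m2: inner = H(a7 07 ea fa ed ee 46 01) = b4; tag = H(cd 6d 80 90 b4) = fe
m3: inner = H(a7 07 ea fa 61 71 64 69) = 31; tag = H(cd 6d 80 90 31) = 7b

1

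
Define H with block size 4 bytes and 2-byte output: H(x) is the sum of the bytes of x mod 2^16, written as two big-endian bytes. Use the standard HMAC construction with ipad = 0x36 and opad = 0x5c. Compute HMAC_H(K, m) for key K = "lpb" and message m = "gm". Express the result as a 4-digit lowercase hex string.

01f5

Key "lpb" = 6c 70 62 is 3 bytes ≤ B = 4; zero-pad to 4 bytes: K' = 6c 70 62 00.
K' ⊕ ipad = 5a 46 54 36.  K' ⊕ opad = 30 2c 3e 5c.
Inner input = (K'⊕ipad) ∥ m = 5a 46 54 36 ∥ 67 6d.
Inner hash: sum = 90+70+84+54+103+109 = 510 → 01 fe.
Outer input = (K'⊕opad) ∥ inner = 30 2c 3e 5c ∥ 01 fe.
Outer hash (tag): sum = 48+44+62+92+1+254 = 501 → 01 f5.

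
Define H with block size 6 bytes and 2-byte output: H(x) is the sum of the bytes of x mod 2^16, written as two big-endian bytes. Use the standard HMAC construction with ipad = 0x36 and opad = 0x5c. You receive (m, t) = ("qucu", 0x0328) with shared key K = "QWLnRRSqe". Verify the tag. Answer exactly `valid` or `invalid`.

Key "QWLnRRSqe" = 51 57 4c 6e 52 52 53 71 65 is 9 bytes > B = 6, so hash it first: H(key) = 03 2f, then zero-pad to 6 bytes: K' = 03 2f 00 00 00 00.
K' ⊕ ipad = 35 19 36 36 36 36; K' ⊕ opad = 5f 73 5c 5c 5c 5c.
Inner hash: sum = 53+25+54+54+54+54+113+117+99+117 = 740 → 02 e4.
Outer hash (recomputed tag): sum = 95+115+92+92+92+92+2+228 = 808 → 03 28.
Recomputed tag = 0328; claimed = 0328 → match.

valid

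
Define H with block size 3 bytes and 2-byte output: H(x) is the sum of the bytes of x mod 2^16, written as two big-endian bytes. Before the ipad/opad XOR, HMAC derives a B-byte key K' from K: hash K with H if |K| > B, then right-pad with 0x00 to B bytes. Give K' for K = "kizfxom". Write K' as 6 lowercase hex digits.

030800

|K| = 7 > B = 3, so first hash the key.
H(K): sum = 107+105+122+102+120+111+109 = 776 → 03 08.
Zero-pad H(K) = 03 08 to 3 bytes: K' = 03 08 00.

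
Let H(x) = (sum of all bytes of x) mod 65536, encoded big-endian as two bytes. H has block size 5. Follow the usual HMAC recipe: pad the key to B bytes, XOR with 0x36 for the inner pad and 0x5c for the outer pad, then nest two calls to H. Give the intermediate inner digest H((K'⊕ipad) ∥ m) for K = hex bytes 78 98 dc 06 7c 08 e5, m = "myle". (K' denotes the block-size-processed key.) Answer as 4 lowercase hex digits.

02fb

Key hex bytes 78 98 dc 06 7c 08 e5 is 7 bytes > B = 5, so hash it first: H(key) = 03 5b, then zero-pad to 5 bytes: K' = 03 5b 00 00 00.
K' ⊕ ipad = 35 6d 36 36 36.
Inner input = 35 6d 36 36 36 ∥ 6d 79 6c 65.
Inner hash: sum = 53+109+54+54+54+109+121+108+101 = 763 → 02 fb.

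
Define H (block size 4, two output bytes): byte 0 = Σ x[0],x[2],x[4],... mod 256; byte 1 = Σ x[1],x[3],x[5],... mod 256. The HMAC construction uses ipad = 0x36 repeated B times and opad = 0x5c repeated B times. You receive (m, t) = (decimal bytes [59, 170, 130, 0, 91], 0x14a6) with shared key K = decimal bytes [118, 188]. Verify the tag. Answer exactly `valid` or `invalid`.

Key decimal bytes [118, 188] = 76 bc is 2 bytes ≤ B = 4; zero-pad to 4 bytes: K' = 76 bc 00 00.
K' ⊕ ipad = 40 8a 36 36; K' ⊕ opad = 2a e0 5c 5c.
Inner hash: even-index sum = 398 mod 256 = 142; odd-index sum = 362 mod 256 = 106 → 8e 6a.
Outer hash (recomputed tag): even-index sum = 276 mod 256 = 20; odd-index sum = 422 mod 256 = 166 → 14 a6.
Recomputed tag = 14a6; claimed = 14a6 → match.

valid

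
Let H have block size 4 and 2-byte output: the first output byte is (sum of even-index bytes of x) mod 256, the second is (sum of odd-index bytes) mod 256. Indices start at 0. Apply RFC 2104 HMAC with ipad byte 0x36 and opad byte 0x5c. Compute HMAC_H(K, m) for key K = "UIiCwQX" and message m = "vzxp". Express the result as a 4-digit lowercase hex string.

0ce8

Key "UIiCwQX" = 55 49 69 43 77 51 58 is 7 bytes > B = 4, so hash it first: H(key) = 8d dd, then zero-pad to 4 bytes: K' = 8d dd 00 00.
K' ⊕ ipad = bb eb 36 36.  K' ⊕ opad = d1 81 5c 5c.
Inner input = (K'⊕ipad) ∥ m = bb eb 36 36 ∥ 76 7a 78 70.
Inner hash: even-index sum = 479 mod 256 = 223; odd-index sum = 523 mod 256 = 11 → df 0b.
Outer input = (K'⊕opad) ∥ inner = d1 81 5c 5c ∥ df 0b.
Outer hash (tag): even-index sum = 524 mod 256 = 12; odd-index sum = 232 mod 256 = 232 → 0c e8.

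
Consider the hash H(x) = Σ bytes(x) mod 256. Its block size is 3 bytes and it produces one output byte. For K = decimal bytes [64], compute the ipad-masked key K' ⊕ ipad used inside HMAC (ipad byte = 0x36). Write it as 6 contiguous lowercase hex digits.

763636

Key decimal bytes [64] = 40 is 1 byte ≤ B = 3; zero-pad to 3 bytes: K' = 40 00 00.
XOR each byte with 0x36: 40⊕36=76, 00⊕36=36, 00⊕36=36.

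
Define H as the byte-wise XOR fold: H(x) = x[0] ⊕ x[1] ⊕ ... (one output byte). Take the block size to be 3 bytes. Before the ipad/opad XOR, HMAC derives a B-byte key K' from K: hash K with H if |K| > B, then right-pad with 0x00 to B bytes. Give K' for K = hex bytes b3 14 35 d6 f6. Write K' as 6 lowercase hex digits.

|K| = 5 > B = 3, so first hash the key.
H(K): XOR b3⊕14⊕35⊕d6⊕f6 = b2.
Zero-pad H(K) = b2 to 3 bytes: K' = b2 00 00.

b20000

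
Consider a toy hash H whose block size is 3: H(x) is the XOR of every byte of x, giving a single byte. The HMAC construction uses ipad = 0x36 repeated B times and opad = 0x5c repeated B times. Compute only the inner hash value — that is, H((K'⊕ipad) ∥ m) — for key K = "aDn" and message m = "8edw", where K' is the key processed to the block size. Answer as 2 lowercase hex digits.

33

Key "aDn" = 61 44 6e is exactly B = 3 bytes: K' = 61 44 6e.
K' ⊕ ipad = 57 72 58.
Inner input = 57 72 58 ∥ 38 65 64 77.
Inner hash: XOR 57⊕72⊕58⊕38⊕65⊕64⊕77 = 33.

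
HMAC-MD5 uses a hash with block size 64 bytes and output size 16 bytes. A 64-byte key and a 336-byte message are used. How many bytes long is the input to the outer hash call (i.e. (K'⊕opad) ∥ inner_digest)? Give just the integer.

Key is 64 ≤ 64 bytes, zero-padded: |K'| = 64.
Outer input = (K'⊕opad) ∥ H(inner) → 64 + 16 = 80 bytes.

80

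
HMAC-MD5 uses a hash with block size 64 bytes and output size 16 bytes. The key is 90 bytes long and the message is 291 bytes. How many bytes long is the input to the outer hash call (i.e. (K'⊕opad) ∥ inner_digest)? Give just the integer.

80

Key is 90 > 64 bytes, so it is hashed to 16 bytes then zero-padded to 64: |K'| = 64.
Outer input = (K'⊕opad) ∥ H(inner) → 64 + 16 = 80 bytes.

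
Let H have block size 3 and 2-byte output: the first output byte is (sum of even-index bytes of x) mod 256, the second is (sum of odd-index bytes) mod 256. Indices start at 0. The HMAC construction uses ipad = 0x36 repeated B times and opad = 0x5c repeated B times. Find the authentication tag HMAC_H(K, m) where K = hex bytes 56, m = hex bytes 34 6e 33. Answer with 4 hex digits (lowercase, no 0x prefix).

Key hex bytes 56 is 1 byte ≤ B = 3; zero-pad to 3 bytes: K' = 56 00 00.
K' ⊕ ipad = 60 36 36.  K' ⊕ opad = 0a 5c 5c.
Inner input = (K'⊕ipad) ∥ m = 60 36 36 ∥ 34 6e 33.
Inner hash: even-index sum = 260 mod 256 = 4; odd-index sum = 157 mod 256 = 157 → 04 9d.
Outer input = (K'⊕opad) ∥ inner = 0a 5c 5c ∥ 04 9d.
Outer hash (tag): even-index sum = 259 mod 256 = 3; odd-index sum = 96 mod 256 = 96 → 03 60.

0360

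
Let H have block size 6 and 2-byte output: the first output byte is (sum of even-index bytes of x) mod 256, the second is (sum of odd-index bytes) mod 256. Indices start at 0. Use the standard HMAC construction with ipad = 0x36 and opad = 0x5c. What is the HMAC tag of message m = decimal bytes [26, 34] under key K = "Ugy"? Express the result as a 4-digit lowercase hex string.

Key "Ugy" = 55 67 79 is 3 bytes ≤ B = 6; zero-pad to 6 bytes: K' = 55 67 79 00 00 00.
K' ⊕ ipad = 63 51 4f 36 36 36.  K' ⊕ opad = 09 3b 25 5c 5c 5c.
Inner input = (K'⊕ipad) ∥ m = 63 51 4f 36 36 36 ∥ 1a 22.
Inner hash: even-index sum = 258 mod 256 = 2; odd-index sum = 223 mod 256 = 223 → 02 df.
Outer input = (K'⊕opad) ∥ inner = 09 3b 25 5c 5c 5c ∥ 02 df.
Outer hash (tag): even-index sum = 140 mod 256 = 140; odd-index sum = 466 mod 256 = 210 → 8c d2.

8cd2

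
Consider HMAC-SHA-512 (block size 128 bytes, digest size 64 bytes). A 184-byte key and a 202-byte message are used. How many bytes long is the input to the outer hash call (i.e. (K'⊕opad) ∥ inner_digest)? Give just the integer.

192

Key is 184 > 128 bytes, so it is hashed to 64 bytes then zero-padded to 128: |K'| = 128.
Outer input = (K'⊕opad) ∥ H(inner) → 128 + 64 = 192 bytes.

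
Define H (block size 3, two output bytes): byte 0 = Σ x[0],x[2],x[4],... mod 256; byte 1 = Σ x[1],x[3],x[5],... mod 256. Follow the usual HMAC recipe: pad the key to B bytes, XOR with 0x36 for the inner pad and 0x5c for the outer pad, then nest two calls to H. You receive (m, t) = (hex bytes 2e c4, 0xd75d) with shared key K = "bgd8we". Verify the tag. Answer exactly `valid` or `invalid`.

Key "bgd8we" = 62 67 64 38 77 65 is 6 bytes > B = 3, so hash it first: H(key) = 3d 04, then zero-pad to 3 bytes: K' = 3d 04 00.
K' ⊕ ipad = 0b 32 36; K' ⊕ opad = 61 58 5c.
Inner hash: even-index sum = 261 mod 256 = 5; odd-index sum = 96 mod 256 = 96 → 05 60.
Outer hash (recomputed tag): even-index sum = 285 mod 256 = 29; odd-index sum = 93 mod 256 = 93 → 1d 5d.
Recomputed tag = 1d5d; claimed = d75d → mismatch.

invalid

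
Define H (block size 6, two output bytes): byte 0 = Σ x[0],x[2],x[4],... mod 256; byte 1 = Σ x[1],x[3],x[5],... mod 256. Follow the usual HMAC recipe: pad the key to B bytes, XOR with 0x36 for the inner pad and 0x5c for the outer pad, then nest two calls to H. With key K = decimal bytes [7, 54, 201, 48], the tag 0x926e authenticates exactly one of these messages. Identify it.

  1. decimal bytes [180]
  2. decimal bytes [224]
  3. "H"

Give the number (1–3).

2

Key decimal bytes [7, 54, 201, 48] = 07 36 c9 30 is 4 bytes ≤ B = 6; zero-pad to 6 bytes: K' = 07 36 c9 30 00 00.
K' ⊕ ipad = 31 00 ff 06 36 36; K' ⊕ opad = 5b 6a 95 6c 5c 5c.
m1: inner = H(31 00 ff 06 36 36 b4) = 1a 3c; tag = H(5b 6a 95 6c 5c 5c 1a 3c) = 666e
m2: inner = H(31 00 ff 06 36 36 e0) = 46 3c; tag = H(5b 6a 95 6c 5c 5c 46 3c) = 926e ← matches
m3: inner = H(31 00 ff 06 36 36 48) = ae 3c; tag = H(5b 6a 95 6c 5c 5c ae 3c) = fa6e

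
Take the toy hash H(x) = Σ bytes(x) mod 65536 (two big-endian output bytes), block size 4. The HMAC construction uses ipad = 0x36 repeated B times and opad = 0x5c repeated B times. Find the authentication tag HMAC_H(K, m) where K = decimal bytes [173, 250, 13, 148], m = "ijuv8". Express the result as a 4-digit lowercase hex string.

02ee

Key decimal bytes [173, 250, 13, 148] = ad fa 0d 94 is exactly B = 4 bytes: K' = ad fa 0d 94.
K' ⊕ ipad = 9b cc 3b a2.  K' ⊕ opad = f1 a6 51 c8.
Inner input = (K'⊕ipad) ∥ m = 9b cc 3b a2 ∥ 69 6a 75 76 38.
Inner hash: sum = 155+204+59+162+105+106+117+118+56 = 1082 → 04 3a.
Outer input = (K'⊕opad) ∥ inner = f1 a6 51 c8 ∥ 04 3a.
Outer hash (tag): sum = 241+166+81+200+4+58 = 750 → 02 ee.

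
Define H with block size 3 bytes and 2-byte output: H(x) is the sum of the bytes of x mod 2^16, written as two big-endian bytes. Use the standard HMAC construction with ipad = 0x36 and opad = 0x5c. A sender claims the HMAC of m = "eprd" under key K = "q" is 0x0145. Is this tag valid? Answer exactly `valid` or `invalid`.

Key "q" = 71 is 1 byte ≤ B = 3; zero-pad to 3 bytes: K' = 71 00 00.
K' ⊕ ipad = 47 36 36; K' ⊕ opad = 2d 5c 5c.
Inner hash: sum = 71+54+54+101+112+114+100 = 606 → 02 5e.
Outer hash (recomputed tag): sum = 45+92+92+2+94 = 325 → 01 45.
Recomputed tag = 0145; claimed = 0145 → match.

valid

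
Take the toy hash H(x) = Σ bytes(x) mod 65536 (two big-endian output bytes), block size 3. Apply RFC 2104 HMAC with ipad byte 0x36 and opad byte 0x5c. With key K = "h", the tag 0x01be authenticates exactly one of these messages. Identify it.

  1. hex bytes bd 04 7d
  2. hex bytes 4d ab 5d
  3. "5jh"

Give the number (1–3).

Key "h" = 68 is 1 byte ≤ B = 3; zero-pad to 3 bytes: K' = 68 00 00.
K' ⊕ ipad = 5e 36 36; K' ⊕ opad = 34 5c 5c.
m1: inner = H(5e 36 36 bd 04 7d) = 02 08; tag = H(34 5c 5c 02 08) = 00f6
m2: inner = H(5e 36 36 4d ab 5d) = 02 1f; tag = H(34 5c 5c 02 1f) = 010d
m3: inner = H(5e 36 36 35 6a 68) = 01 d1; tag = H(34 5c 5c 01 d1) = 01be ← matches

3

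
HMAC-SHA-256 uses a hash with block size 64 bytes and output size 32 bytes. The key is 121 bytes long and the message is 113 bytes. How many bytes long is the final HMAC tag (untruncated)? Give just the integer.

32

The tag is one SHA-256 digest: 32 bytes.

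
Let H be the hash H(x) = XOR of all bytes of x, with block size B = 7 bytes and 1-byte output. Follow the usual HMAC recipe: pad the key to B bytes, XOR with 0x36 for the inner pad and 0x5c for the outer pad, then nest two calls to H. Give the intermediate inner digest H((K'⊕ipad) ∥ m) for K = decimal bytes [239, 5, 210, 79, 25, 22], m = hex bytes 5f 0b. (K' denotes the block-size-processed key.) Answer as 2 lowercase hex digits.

Key decimal bytes [239, 5, 210, 79, 25, 22] = ef 05 d2 4f 19 16 is 6 bytes ≤ B = 7; zero-pad to 7 bytes: K' = ef 05 d2 4f 19 16 00.
K' ⊕ ipad = d9 33 e4 79 2f 20 36.
Inner input = d9 33 e4 79 2f 20 36 ∥ 5f 0b.
Inner hash: XOR d9⊕33⊕e4⊕79⊕2f⊕20⊕36⊕5f⊕0b = 1a.

1a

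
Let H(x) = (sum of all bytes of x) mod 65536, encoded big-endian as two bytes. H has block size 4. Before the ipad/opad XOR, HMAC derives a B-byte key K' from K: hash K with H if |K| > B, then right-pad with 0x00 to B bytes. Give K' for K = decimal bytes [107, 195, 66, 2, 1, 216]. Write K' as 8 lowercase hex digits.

|K| = 6 > B = 4, so first hash the key.
H(K): sum = 107+195+66+2+1+216 = 587 → 02 4b.
Zero-pad H(K) = 02 4b to 4 bytes: K' = 02 4b 00 00.

024b0000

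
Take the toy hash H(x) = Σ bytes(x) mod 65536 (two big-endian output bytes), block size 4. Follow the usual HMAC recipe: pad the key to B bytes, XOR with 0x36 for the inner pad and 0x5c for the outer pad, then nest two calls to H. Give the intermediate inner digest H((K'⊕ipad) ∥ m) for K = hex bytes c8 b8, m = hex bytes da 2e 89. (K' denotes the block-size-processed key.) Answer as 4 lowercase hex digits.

0389

Key hex bytes c8 b8 is 2 bytes ≤ B = 4; zero-pad to 4 bytes: K' = c8 b8 00 00.
K' ⊕ ipad = fe 8e 36 36.
Inner input = fe 8e 36 36 ∥ da 2e 89.
Inner hash: sum = 254+142+54+54+218+46+137 = 905 → 03 89.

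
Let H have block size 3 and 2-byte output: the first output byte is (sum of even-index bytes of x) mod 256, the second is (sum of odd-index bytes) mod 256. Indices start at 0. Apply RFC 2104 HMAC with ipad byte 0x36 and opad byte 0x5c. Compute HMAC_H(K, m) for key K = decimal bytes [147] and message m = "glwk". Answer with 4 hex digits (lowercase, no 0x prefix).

Key decimal bytes [147] = 93 is 1 byte ≤ B = 3; zero-pad to 3 bytes: K' = 93 00 00.
K' ⊕ ipad = a5 36 36.  K' ⊕ opad = cf 5c 5c.
Inner input = (K'⊕ipad) ∥ m = a5 36 36 ∥ 67 6c 77 6b.
Inner hash: even-index sum = 434 mod 256 = 178; odd-index sum = 276 mod 256 = 20 → b2 14.
Outer input = (K'⊕opad) ∥ inner = cf 5c 5c ∥ b2 14.
Outer hash (tag): even-index sum = 319 mod 256 = 63; odd-index sum = 270 mod 256 = 14 → 3f 0e.

3f0e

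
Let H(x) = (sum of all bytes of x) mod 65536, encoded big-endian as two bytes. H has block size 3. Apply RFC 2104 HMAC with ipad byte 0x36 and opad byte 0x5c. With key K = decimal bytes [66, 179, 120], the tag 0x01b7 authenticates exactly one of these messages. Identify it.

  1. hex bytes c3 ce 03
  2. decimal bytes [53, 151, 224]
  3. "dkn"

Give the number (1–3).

Key decimal bytes [66, 179, 120] = 42 b3 78 is exactly B = 3 bytes: K' = 42 b3 78.
K' ⊕ ipad = 74 85 4e; K' ⊕ opad = 1e ef 24.
m1: inner = H(74 85 4e c3 ce 03) = 02 db; tag = H(1e ef 24 02 db) = 020e
m2: inner = H(74 85 4e 35 97 e0) = 02 f3; tag = H(1e ef 24 02 f3) = 0226
m3: inner = H(74 85 4e 64 6b 6e) = 02 84; tag = H(1e ef 24 02 84) = 01b7 ← matches

3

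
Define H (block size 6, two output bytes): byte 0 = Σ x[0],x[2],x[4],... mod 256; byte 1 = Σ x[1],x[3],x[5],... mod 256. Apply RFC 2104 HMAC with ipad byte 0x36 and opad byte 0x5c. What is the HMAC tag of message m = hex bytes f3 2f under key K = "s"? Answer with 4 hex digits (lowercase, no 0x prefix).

Key "s" = 73 is 1 byte ≤ B = 6; zero-pad to 6 bytes: K' = 73 00 00 00 00 00.
K' ⊕ ipad = 45 36 36 36 36 36.  K' ⊕ opad = 2f 5c 5c 5c 5c 5c.
Inner input = (K'⊕ipad) ∥ m = 45 36 36 36 36 36 ∥ f3 2f.
Inner hash: even-index sum = 420 mod 256 = 164; odd-index sum = 209 mod 256 = 209 → a4 d1.
Outer input = (K'⊕opad) ∥ inner = 2f 5c 5c 5c 5c 5c ∥ a4 d1.
Outer hash (tag): even-index sum = 395 mod 256 = 139; odd-index sum = 485 mod 256 = 229 → 8b e5.

8be5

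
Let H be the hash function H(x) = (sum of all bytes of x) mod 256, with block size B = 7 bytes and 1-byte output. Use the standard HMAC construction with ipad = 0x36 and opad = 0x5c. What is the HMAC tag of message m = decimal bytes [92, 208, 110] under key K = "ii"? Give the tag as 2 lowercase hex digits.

Key "ii" = 69 69 is 2 bytes ≤ B = 7; zero-pad to 7 bytes: K' = 69 69 00 00 00 00 00.
K' ⊕ ipad = 5f 5f 36 36 36 36 36.  K' ⊕ opad = 35 35 5c 5c 5c 5c 5c.
Inner input = (K'⊕ipad) ∥ m = 5f 5f 36 36 36 36 36 ∥ 5c d0 6e.
Inner hash: sum = 95+95+54+54+54+54+54+92+208+110 = 870; mod 256 = 102 → 66.
Outer input = (K'⊕opad) ∥ inner = 35 35 5c 5c 5c 5c 5c ∥ 66.
Outer hash (tag): sum = 53+53+92+92+92+92+92+102 = 668; mod 256 = 156 → 9c.

9c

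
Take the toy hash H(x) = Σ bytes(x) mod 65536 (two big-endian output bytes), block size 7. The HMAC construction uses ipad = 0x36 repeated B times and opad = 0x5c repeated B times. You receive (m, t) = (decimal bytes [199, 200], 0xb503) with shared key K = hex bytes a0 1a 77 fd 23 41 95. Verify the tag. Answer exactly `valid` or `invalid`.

Key hex bytes a0 1a 77 fd 23 41 95 is exactly B = 7 bytes: K' = a0 1a 77 fd 23 41 95.
K' ⊕ ipad = 96 2c 41 cb 15 77 a3; K' ⊕ opad = fc 46 2b a1 7f 1d c9.
Inner hash: sum = 150+44+65+203+21+119+163+199+200 = 1164 → 04 8c.
Outer hash (recomputed tag): sum = 252+70+43+161+127+29+201+4+140 = 1027 → 04 03.
Recomputed tag = 0403; claimed = b503 → mismatch.

invalid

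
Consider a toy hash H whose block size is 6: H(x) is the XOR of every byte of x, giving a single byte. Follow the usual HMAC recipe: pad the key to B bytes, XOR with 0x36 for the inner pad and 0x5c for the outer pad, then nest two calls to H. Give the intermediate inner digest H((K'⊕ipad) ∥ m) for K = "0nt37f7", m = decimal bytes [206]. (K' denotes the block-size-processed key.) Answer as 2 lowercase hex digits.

b1

Key "0nt37f7" = 30 6e 74 33 37 66 37 is 7 bytes > B = 6, so hash it first: H(key) = 7f, then zero-pad to 6 bytes: K' = 7f 00 00 00 00 00.
K' ⊕ ipad = 49 36 36 36 36 36.
Inner input = 49 36 36 36 36 36 ∥ ce.
Inner hash: XOR 49⊕36⊕36⊕36⊕36⊕36⊕ce = b1.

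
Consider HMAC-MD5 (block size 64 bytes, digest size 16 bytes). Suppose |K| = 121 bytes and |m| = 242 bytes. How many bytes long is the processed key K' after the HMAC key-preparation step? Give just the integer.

64

Key is 121 > 64 bytes, so it is hashed to 16 bytes then zero-padded to 64: |K'| = 64.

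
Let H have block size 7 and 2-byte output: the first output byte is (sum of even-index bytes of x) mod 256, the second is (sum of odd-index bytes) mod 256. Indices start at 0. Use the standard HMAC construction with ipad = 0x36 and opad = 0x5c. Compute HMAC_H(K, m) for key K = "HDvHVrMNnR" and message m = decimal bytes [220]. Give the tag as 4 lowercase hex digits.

9715

Key "HDvHVrMNnR" = 48 44 76 48 56 72 4d 4e 6e 52 is 10 bytes > B = 7, so hash it first: H(key) = cf 9e, then zero-pad to 7 bytes: K' = cf 9e 00 00 00 00 00.
K' ⊕ ipad = f9 a8 36 36 36 36 36.  K' ⊕ opad = 93 c2 5c 5c 5c 5c 5c.
Inner input = (K'⊕ipad) ∥ m = f9 a8 36 36 36 36 36 ∥ dc.
Inner hash: even-index sum = 411 mod 256 = 155; odd-index sum = 496 mod 256 = 240 → 9b f0.
Outer input = (K'⊕opad) ∥ inner = 93 c2 5c 5c 5c 5c 5c ∥ 9b f0.
Outer hash (tag): even-index sum = 663 mod 256 = 151; odd-index sum = 533 mod 256 = 21 → 97 15.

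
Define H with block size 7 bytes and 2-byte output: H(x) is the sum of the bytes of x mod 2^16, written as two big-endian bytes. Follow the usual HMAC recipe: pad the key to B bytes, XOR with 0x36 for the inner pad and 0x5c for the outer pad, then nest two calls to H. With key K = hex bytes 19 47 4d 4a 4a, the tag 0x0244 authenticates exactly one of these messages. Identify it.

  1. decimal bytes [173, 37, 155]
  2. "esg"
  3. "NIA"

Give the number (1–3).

1

Key hex bytes 19 47 4d 4a 4a is 5 bytes ≤ B = 7; zero-pad to 7 bytes: K' = 19 47 4d 4a 4a 00 00.
K' ⊕ ipad = 2f 71 7b 7c 7c 36 36; K' ⊕ opad = 45 1b 11 16 16 5c 5c.
m1: inner = H(2f 71 7b 7c 7c 36 36 ad 25 9b) = 03 ec; tag = H(45 1b 11 16 16 5c 5c 03 ec) = 0244 ← matches
m2: inner = H(2f 71 7b 7c 7c 36 36 65 73 67) = 03 be; tag = H(45 1b 11 16 16 5c 5c 03 be) = 0216
m3: inner = H(2f 71 7b 7c 7c 36 36 4e 49 41) = 03 57; tag = H(45 1b 11 16 16 5c 5c 03 57) = 01af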